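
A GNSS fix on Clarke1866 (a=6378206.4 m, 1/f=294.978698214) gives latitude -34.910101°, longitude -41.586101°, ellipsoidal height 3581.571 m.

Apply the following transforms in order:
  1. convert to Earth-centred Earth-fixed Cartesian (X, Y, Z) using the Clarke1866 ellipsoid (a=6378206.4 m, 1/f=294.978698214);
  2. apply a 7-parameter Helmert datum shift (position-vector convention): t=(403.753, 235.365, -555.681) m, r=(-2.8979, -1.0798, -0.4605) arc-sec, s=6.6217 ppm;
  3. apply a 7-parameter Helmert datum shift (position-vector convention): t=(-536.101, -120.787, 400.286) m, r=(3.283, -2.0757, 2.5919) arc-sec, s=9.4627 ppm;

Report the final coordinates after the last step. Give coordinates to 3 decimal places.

X=3918728.734 m, Y=-3477384.971 m, Z=-3631715.076 m

start: φ=-34.910101°, λ=-41.586101°, h=3581.571 m
→ ECEF (a=6378206.400, f=1/294.978698214): X=3918706.5530, Y=-3477490.9044, Z=-3631554.7285
→ Helmert 7p (PV): X=3919147.5021, Y=-3477338.3367, Z=-3632065.0849
→ Helmert 7p (PV): X=3918728.7339, Y=-3477384.9706, Z=-3631715.0755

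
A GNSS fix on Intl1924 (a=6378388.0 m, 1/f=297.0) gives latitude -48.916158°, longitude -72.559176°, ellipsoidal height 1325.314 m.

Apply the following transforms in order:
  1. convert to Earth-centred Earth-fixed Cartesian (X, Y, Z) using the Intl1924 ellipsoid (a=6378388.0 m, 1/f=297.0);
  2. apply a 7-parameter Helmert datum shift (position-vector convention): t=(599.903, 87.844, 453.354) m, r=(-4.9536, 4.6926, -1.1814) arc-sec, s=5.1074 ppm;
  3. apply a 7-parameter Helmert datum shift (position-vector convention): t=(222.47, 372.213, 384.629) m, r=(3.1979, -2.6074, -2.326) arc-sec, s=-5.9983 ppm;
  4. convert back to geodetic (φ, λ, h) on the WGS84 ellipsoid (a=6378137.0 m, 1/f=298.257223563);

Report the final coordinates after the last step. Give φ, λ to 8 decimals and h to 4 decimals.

start: φ=-48.916158°, λ=-72.559176°, h=1325.314 m
→ ECEF (a=6378388.000, f=1/297.0): X=1258987.7088, Y=-4007426.2030, Z=-4785526.0847
→ Helmert 7p (PV): X=1259462.2159, Y=-4007480.9660, Z=-4785029.5731
→ Helmert 7p (PV): X=1259692.4275, Y=-4007024.7316, Z=-4784662.4523
→ geod (Bowring, a=6378137.000): φ=-48.91140469°, λ=-72.54836373°, h=760.6910 m

φ=-48.91140469°, λ=-72.54836373°, h=760.6910 m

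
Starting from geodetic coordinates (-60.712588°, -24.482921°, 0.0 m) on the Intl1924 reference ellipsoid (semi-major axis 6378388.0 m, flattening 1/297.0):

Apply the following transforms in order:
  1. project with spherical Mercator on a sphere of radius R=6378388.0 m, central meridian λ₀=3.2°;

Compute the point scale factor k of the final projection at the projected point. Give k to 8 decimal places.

2.04419198

start: φ=-60.712588°, λ=-24.482921°, h=0.000 m
→ into merc (λ₀=3.2°): φ=-60.71258800°, λ−λ₀=-27.68292100°
scale k = 2.04419198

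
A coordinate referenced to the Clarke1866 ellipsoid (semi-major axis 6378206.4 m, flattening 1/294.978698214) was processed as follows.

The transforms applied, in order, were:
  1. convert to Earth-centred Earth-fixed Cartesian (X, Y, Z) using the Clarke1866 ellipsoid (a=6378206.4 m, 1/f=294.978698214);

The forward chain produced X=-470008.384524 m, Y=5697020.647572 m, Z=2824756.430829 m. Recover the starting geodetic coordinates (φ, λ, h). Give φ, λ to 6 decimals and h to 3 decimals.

φ=26.451170°, λ=94.716263°, h=2276.213 m

start: X=-470008.3845, Y=5697020.6476, Z=2824756.4308 m
→ geod (Bowring, a=6378206.400): φ=26.45117000°, λ=94.71626300°, h=2276.2130 m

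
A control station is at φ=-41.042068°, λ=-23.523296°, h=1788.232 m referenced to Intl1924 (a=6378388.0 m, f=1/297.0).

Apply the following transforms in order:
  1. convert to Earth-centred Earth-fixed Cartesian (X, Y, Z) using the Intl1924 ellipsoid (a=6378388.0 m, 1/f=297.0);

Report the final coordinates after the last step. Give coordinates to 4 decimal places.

start: φ=-41.042068°, λ=-23.523296°, h=1788.232 m
→ ECEF (a=6378388.000, f=1/297.0): X=4418615.6584, Y=-1923405.3831, Z=-4167192.8982

X=4418615.6584 m, Y=-1923405.3831 m, Z=-4167192.8982 m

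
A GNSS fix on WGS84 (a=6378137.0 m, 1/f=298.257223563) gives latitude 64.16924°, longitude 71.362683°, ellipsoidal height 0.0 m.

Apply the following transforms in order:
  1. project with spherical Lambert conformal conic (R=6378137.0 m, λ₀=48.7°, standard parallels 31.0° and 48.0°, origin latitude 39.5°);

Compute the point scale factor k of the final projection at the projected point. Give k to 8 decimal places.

1.10524556

start: φ=64.169240°, λ=71.362683°, h=0.000 m
→ into lcc (λ₀=48.7°): φ=64.16924000°, λ−λ₀=22.66268300°
scale k = 1.10524556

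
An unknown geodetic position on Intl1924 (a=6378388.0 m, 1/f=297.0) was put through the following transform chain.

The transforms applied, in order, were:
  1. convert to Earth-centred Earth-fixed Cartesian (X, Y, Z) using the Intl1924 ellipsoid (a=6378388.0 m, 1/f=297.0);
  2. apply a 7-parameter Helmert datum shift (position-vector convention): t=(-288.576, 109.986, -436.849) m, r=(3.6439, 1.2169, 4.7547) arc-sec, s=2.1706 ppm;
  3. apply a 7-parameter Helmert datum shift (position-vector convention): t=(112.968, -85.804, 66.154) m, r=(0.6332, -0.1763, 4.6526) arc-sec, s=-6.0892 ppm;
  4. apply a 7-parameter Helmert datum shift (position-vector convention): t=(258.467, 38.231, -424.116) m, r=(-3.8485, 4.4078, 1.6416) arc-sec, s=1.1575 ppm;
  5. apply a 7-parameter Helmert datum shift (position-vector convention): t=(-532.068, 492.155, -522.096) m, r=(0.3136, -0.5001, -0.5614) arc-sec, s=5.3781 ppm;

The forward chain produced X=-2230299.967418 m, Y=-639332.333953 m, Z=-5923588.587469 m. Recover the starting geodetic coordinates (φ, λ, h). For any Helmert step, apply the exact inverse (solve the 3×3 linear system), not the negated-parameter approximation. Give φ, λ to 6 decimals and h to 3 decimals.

φ=-68.741112°, λ=-163.989866°, h=651.135 m

start: X=-2230299.9674, Y=-639332.3340, Z=-5923588.5875 m
→ Helmert⁻¹: X=-2229768.5268, Y=-639836.1220, Z=-5923028.2578
→ Helmert⁻¹: X=-2229902.9392, Y=-639745.3600, Z=-5922656.8750
→ Helmert⁻¹: X=-2230048.9764, Y=-639631.3310, Z=-5922755.2242
→ Helmert⁻¹: X=-2229735.3688, Y=-639793.1540, Z=-5922307.3723
→ geod (Bowring, a=6378388.000): φ=-68.74111200°, λ=-163.98986600°, h=651.1350 m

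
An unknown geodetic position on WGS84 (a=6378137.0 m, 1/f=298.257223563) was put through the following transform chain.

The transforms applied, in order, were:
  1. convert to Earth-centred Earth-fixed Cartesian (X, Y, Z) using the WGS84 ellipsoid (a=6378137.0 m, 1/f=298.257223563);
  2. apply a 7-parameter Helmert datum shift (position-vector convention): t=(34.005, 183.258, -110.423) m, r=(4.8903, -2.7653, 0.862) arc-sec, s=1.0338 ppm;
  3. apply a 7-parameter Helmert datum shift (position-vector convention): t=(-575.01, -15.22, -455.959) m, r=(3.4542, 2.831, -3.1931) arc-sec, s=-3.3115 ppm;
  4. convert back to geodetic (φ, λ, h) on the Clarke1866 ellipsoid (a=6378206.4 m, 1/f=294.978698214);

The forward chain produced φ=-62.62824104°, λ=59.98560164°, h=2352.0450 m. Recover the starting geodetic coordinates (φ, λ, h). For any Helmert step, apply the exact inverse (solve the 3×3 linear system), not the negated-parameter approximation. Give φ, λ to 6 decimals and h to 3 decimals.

start: φ=-62.628241°, λ=59.985602°, h=2352.045 m
→ ECEF (a=6378206.400, f=1/294.978698214): X=1471338.6706, Y=2546954.9935, Z=-5642941.3898
→ Helmert⁻¹: X=1471956.5713, Y=2546906.9423, Z=-5642526.5649
→ Helmert⁻¹: X=1471856.0407, Y=2546581.1236, Z=-5642490.4178
→ geod (Bowring, a=6378137.000): φ=-62.62515200°, λ=59.97323200°, h=1803.6590 m

φ=-62.625152°, λ=59.973232°, h=1803.659 m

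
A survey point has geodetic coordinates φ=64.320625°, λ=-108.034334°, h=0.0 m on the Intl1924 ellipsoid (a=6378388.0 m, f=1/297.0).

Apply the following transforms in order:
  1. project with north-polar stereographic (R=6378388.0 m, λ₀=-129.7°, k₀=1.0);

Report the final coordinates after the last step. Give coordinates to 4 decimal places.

E=1073442.6830 m, N=-2702154.5753 m

start: φ=64.320625°, λ=-108.034334°, h=0.000 m
→ stereo (R=6378388.0, λ₀=-129.7°): E=1073442.6830, N=-2702154.5753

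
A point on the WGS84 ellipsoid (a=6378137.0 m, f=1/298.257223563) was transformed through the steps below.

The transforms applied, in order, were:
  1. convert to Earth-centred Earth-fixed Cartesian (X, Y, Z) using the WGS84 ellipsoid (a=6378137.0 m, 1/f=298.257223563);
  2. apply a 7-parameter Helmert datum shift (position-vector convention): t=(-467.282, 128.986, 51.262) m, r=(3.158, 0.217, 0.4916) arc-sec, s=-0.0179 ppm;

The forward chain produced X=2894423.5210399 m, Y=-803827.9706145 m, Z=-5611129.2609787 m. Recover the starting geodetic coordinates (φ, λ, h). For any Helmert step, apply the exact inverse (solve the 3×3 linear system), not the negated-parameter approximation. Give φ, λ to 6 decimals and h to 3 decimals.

φ=-61.993074°, λ=-15.522500°, h=3412.030 m

start: X=2894423.5210, Y=-803827.9706, Z=-5611129.2610 m
→ Helmert⁻¹: X=2894894.8417, Y=-804049.7798, Z=-5611165.2675
→ geod (Bowring, a=6378137.000): φ=-61.99307400°, λ=-15.52250000°, h=3412.0300 m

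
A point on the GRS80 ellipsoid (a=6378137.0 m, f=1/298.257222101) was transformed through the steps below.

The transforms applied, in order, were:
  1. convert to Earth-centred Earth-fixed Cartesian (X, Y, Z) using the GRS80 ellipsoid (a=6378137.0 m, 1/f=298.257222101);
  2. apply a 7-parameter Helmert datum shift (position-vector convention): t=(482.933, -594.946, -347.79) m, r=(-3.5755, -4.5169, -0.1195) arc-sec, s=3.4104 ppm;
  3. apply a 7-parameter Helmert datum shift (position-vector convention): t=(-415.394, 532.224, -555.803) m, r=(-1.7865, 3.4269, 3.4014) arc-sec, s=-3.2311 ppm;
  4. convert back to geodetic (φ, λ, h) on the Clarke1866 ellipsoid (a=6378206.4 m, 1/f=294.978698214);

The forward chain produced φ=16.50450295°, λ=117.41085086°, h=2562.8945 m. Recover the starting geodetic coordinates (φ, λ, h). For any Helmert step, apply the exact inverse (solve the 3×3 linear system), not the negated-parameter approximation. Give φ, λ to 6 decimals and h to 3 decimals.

φ=16.512408°, λ=117.410353°, h=2952.239 m

start: φ=16.504503°, λ=117.410851°, h=2562.894 m
→ ECEF (a=6378206.400, f=1/294.978698214): X=-2817238.0818, Y=5432484.8864, Z=1800944.2525
→ Helmert⁻¹: X=-2816772.1435, Y=5432001.0603, Z=1801506.1259
→ Helmert⁻¹: X=-2817209.1546, Y=5432544.6101, Z=1802003.6342
→ geod (Bowring, a=6378137.000): φ=16.51240800°, λ=117.41035300°, h=2952.2390 m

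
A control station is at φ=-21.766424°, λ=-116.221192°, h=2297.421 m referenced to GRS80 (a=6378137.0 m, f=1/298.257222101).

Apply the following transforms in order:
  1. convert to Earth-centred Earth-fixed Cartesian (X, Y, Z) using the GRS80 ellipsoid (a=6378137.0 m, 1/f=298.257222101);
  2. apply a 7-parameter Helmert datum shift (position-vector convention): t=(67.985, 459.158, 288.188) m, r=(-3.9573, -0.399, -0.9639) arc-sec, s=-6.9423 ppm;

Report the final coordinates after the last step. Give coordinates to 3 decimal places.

start: φ=-21.766424°, λ=-116.221192°, h=2297.421 m
→ ECEF (a=6378137.000, f=1/298.257222101): X=-2619328.1494, Y=-5318211.3081, Z=-2351264.8692
→ Helmert 7p (PV): X=-2619262.2844, Y=-5317748.0991, Z=-2350863.3928

X=-2619262.284 m, Y=-5317748.099 m, Z=-2350863.393 m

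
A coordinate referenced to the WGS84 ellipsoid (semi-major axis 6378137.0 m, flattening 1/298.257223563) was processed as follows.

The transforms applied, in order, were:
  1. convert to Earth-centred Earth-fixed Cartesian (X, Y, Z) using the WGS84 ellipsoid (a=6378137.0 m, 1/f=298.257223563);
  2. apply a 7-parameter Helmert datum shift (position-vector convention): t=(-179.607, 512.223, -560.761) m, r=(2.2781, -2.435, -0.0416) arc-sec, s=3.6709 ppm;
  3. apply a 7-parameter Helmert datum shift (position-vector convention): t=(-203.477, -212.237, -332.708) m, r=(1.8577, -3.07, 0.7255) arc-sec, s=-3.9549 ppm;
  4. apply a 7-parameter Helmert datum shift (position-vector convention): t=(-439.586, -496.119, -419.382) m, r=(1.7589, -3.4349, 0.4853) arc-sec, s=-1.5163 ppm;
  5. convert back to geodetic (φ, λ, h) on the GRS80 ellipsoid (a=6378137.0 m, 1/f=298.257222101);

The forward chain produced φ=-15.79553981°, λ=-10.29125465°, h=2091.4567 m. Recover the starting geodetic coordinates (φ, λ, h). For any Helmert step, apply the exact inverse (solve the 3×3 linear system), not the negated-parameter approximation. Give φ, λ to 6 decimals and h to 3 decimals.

φ=-15.784387°, λ=-10.288985°, h=2491.309 m

start: φ=-15.795540°, λ=-10.291255°, h=2091.457 m
→ ECEF (a=6378137.000, f=1/298.257222101): X=6042036.8338, Y=-1097071.5298, Z=-1725537.6036
→ Helmert⁻¹: X=6042454.2722, Y=-1096606.0018, Z=-1725212.1104
→ Helmert⁻¹: X=6042652.1169, Y=-1096434.8906, Z=-1724966.2867
→ Helmert⁻¹: X=6042789.4050, Y=-1096960.9140, Z=-1724458.4166
→ geod (Bowring, a=6378137.000): φ=-15.78438700°, λ=-10.28898500°, h=2491.3090 m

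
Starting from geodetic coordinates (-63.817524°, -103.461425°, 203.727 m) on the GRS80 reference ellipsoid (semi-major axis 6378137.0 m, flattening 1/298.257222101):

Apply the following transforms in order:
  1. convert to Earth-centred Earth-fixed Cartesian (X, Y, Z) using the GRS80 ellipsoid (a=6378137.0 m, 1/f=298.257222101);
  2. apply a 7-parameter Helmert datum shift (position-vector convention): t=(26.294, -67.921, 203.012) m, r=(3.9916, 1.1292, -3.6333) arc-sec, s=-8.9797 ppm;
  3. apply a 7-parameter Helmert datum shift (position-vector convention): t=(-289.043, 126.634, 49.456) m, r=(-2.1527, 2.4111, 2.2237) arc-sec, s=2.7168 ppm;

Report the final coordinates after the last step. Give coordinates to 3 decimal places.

X=-657296.709 m, Y=-2744282.166 m, Z=-5700676.472 m

start: φ=-63.817524°, λ=-103.461425°, h=203.727 m
→ ECEF (a=6378137.000, f=1/298.257222101): X=-656921.4711, Y=-2744413.3820, Z=-5700951.4536
→ Helmert 7p (PV): X=-656968.8295, Y=-2744334.7648, Z=-5700746.7614
→ Helmert 7p (PV): X=-657296.7093, Y=-2744282.1657, Z=-5700676.4721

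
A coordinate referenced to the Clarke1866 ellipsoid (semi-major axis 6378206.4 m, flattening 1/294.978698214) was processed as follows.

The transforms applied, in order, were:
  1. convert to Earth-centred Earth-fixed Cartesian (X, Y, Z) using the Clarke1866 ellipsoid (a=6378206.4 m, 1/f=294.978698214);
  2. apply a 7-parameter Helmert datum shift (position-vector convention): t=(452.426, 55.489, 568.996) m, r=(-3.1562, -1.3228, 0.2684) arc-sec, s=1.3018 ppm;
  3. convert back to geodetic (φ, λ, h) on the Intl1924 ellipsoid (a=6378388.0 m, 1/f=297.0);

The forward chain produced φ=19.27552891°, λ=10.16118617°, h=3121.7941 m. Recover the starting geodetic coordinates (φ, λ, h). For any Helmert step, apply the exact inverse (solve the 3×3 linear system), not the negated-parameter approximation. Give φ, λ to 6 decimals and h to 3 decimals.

start: φ=19.275529°, λ=10.161186°, h=3121.794 m
→ ECEF (a=6378388.000, f=1/297.0): X=5931466.4693, Y=1063091.5400, Z=2093219.6622
→ Helmert⁻¹: X=5931021.1257, Y=1062994.9288, Z=2092626.1712
→ geod (Bowring, a=6378206.400): φ=19.27265000°, λ=10.16102900°, h=2693.5320 m

φ=19.272650°, λ=10.161029°, h=2693.532 m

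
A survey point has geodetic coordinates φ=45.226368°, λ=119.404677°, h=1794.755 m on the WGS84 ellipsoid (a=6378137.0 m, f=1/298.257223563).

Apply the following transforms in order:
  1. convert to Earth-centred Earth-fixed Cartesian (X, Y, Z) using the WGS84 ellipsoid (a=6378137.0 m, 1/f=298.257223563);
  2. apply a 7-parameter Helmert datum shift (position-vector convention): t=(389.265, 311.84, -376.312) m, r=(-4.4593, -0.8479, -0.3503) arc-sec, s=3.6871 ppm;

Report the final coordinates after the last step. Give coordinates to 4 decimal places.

X=-2209523.8667 m, Y=3921607.4969 m, Z=4505922.5667 m

start: φ=45.226368°, λ=119.404677°, h=1794.755 m
→ ECEF (a=6378137.000, f=1/298.257223563): X=-2209893.1184, Y=3921180.0210, Z=4506376.1211
→ Helmert 7p (PV): X=-2209523.8667, Y=3921607.4969, Z=4505922.5667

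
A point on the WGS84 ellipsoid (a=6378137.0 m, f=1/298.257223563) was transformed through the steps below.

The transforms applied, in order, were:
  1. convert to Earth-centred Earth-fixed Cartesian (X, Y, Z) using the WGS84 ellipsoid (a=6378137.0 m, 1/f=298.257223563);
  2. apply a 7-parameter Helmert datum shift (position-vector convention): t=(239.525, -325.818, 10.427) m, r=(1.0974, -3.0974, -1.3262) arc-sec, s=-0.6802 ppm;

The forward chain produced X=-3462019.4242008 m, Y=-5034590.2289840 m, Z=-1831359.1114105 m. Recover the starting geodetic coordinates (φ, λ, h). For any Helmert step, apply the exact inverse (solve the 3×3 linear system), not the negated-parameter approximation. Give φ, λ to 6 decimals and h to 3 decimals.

φ=-16.790800°, λ=-124.517605°, h=2115.280 m

start: X=-3462019.4242, Y=-5034590.2290, Z=-1831359.1114 m
→ Helmert⁻¹: X=-3462256.4355, Y=-5034299.8393, Z=-1831292.0085
→ geod (Bowring, a=6378137.000): φ=-16.79080000°, λ=-124.51760500°, h=2115.2800 m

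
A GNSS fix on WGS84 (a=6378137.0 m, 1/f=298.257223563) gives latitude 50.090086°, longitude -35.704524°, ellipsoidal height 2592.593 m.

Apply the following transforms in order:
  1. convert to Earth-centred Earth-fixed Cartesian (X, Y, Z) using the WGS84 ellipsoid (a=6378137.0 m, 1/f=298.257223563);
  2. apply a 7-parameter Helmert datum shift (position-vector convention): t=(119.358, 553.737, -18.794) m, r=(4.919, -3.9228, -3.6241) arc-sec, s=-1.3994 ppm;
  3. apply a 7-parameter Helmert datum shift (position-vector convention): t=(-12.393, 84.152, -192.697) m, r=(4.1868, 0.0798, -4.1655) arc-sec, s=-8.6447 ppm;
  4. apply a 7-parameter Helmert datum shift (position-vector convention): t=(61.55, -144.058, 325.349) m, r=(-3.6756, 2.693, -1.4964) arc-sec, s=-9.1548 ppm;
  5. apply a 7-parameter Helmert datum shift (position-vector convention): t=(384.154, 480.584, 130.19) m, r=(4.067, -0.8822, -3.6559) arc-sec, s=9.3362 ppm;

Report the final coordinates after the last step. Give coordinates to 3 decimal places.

X=3331174.544 m, Y=-2393294.703 m, Z=4871331.169 m

start: φ=50.090086°, λ=-35.704524°, h=2592.593 m
→ ECEF (a=6378137.000, f=1/298.257223563): X=3330852.9089, Y=-2393859.4410, Z=4871212.5586
→ Helmert 7p (PV): X=3330832.9034, Y=-2393477.0459, Z=4871193.2061
→ Helmert 7p (PV): X=3330745.2652, Y=-2393538.3438, Z=4870908.5277
→ Helmert 7p (PV): X=3330822.5527, Y=-2393597.8551, Z=4871188.4506
→ Helmert 7p (PV): X=3331174.5443, Y=-2393294.7032, Z=4871331.1692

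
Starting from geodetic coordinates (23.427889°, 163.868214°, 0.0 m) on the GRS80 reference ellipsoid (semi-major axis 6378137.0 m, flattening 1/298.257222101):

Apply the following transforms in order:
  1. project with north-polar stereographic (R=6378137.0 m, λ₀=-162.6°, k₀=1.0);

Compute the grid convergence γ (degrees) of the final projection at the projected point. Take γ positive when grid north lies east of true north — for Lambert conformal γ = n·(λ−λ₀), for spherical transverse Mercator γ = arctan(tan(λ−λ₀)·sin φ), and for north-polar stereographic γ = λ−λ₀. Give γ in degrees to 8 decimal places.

-33.53178600

start: φ=23.427889°, λ=163.868214°, h=0.000 m
→ into stereo (λ₀=-162.6°): φ=23.42788900°, λ−λ₀=-33.53178600°
convergence γ = -33.53178600°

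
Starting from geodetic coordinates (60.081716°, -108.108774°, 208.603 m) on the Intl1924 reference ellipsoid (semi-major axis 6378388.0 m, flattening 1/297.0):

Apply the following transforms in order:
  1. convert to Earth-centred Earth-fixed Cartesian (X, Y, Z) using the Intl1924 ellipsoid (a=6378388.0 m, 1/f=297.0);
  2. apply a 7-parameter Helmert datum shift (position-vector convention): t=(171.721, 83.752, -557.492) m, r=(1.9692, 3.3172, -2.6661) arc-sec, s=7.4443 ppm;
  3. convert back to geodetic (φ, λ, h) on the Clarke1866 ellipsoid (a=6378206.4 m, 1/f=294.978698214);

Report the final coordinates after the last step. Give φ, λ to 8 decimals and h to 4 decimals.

start: φ=60.081716°, λ=-108.108774°, h=208.603 m
→ ECEF (a=6378388.000, f=1/297.0): X=-991360.6447, Y=-3031499.5829, Z=5505323.0676
→ Helmert 7p (PV): X=-991146.9494, Y=-3031478.1437, Z=5504793.5605
→ geod (Bowring, a=6378206.400): φ=60.08115994°, λ=-108.10524494°, h=-2.0320 m

φ=60.08115994°, λ=-108.10524494°, h=-2.0320 m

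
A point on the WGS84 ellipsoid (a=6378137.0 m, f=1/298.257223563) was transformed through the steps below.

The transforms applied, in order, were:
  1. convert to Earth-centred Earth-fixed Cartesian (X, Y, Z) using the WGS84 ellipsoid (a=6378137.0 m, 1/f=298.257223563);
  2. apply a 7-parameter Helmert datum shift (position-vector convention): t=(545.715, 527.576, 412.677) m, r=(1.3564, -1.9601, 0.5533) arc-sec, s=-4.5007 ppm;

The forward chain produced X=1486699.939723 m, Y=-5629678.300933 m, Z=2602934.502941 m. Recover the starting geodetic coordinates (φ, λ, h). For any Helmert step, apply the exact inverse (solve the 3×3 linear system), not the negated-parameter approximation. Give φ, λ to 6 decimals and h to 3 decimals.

φ=24.225357°, λ=-75.213292°, h=3632.435 m

start: X=1486699.9397, Y=-5629678.3009, Z=2602934.5029 m
→ Helmert⁻¹: X=1486170.5422, Y=-5630218.0891, Z=2602556.4407
→ geod (Bowring, a=6378137.000): φ=24.22535700°, λ=-75.21329200°, h=3632.4350 m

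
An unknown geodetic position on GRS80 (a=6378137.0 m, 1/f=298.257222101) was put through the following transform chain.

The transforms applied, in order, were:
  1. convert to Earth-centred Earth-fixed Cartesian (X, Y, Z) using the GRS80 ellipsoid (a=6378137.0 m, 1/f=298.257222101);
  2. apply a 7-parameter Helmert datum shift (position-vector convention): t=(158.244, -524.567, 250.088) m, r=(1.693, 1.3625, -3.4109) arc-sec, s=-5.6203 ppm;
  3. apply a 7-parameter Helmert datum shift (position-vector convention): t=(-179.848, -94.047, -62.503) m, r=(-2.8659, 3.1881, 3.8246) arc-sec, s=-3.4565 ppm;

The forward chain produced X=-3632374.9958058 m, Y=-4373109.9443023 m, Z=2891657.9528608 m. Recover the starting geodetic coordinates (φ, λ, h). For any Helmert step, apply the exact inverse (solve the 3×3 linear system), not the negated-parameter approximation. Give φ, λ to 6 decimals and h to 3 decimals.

φ=27.115541°, λ=-129.717884°, h=3893.989 m

start: X=-3632374.9958, Y=-4373109.9443, Z=2891657.9529 m
→ Helmert⁻¹: X=-3632333.4814, Y=-4373003.8382, Z=2891613.5488
→ Helmert⁻¹: X=-3632458.9339, Y=-4372540.1819, Z=2891391.6061
→ geod (Bowring, a=6378137.000): φ=27.11554100°, λ=-129.71788400°, h=3893.9890 m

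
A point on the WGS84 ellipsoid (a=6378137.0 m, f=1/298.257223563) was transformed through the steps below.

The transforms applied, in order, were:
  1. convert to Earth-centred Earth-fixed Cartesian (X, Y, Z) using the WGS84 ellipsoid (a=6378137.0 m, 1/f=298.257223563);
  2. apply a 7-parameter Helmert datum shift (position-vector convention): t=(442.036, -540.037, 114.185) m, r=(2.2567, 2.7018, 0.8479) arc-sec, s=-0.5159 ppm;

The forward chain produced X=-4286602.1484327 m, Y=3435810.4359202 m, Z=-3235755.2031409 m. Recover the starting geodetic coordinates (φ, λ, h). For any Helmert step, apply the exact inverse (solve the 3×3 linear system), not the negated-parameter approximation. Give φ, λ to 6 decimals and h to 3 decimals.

φ=-30.665442°, λ=141.285286°, h=3765.191 m

start: X=-4286602.1484, Y=3435810.4359, Z=-3235755.2031 m
→ Helmert⁻¹: X=-4286989.8833, Y=3436334.4644, Z=-3235964.8077
→ geod (Bowring, a=6378137.000): φ=-30.66544200°, λ=141.28528600°, h=3765.1910 m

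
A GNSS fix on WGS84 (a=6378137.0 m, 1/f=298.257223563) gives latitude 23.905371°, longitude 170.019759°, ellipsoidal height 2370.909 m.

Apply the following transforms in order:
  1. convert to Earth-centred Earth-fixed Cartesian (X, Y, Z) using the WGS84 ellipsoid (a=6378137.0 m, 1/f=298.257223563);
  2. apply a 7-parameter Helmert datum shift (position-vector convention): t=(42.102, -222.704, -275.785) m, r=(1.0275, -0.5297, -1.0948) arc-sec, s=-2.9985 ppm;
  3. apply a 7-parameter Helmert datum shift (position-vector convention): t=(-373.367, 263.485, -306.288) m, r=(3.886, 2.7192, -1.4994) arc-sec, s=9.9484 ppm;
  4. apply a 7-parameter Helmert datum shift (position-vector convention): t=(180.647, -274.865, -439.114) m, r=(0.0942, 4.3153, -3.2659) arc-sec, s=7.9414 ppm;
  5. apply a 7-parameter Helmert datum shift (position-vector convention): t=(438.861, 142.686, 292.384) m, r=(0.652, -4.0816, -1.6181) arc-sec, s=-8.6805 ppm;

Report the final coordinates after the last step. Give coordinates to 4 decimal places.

X=-5747732.0209 m, Y=1011545.5613 m, Z=2569048.3489 m

start: φ=23.905371°, λ=170.019759°, h=2370.909 m
→ ECEF (a=6378137.000, f=1/298.257223563): X=-5748051.4247, Y=1011492.7749, Z=2569665.9075
→ Helmert 7p (PV): X=-5747993.3175, Y=1011284.7464, Z=2569372.6947
→ Helmert 7p (PV): X=-5748382.6439, Y=1011551.6692, Z=2569186.7974
→ Helmert 7p (PV): X=-5748177.8797, Y=1011374.6819, Z=2568888.8121
→ Helmert 7p (PV): X=-5747732.0209, Y=1011545.5613, Z=2569048.3489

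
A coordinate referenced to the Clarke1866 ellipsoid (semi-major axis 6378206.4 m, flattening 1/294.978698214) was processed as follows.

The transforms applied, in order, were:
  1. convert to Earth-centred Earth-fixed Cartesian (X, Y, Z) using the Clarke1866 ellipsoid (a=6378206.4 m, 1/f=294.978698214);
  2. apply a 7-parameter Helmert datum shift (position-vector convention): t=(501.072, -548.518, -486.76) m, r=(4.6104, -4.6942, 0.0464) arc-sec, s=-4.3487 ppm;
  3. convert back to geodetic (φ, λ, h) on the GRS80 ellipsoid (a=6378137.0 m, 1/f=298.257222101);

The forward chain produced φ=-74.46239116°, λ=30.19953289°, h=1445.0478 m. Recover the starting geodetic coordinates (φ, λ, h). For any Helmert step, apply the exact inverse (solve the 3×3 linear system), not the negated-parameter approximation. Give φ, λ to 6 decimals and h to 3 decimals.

φ=-74.465442°, λ=30.222183°, h=1113.408 m

start: φ=-74.462391°, λ=30.199533°, h=1445.048 m
→ ECEF (a=6378137.000, f=1/298.257222101): X=1481579.1140, Y=862283.4654, Z=-6124355.6374
→ Helmert⁻¹: X=1480945.3073, Y=862698.5209, Z=-6123948.4949
→ geod (Bowring, a=6378206.400): φ=-74.46544200°, λ=30.22218300°, h=1113.4080 m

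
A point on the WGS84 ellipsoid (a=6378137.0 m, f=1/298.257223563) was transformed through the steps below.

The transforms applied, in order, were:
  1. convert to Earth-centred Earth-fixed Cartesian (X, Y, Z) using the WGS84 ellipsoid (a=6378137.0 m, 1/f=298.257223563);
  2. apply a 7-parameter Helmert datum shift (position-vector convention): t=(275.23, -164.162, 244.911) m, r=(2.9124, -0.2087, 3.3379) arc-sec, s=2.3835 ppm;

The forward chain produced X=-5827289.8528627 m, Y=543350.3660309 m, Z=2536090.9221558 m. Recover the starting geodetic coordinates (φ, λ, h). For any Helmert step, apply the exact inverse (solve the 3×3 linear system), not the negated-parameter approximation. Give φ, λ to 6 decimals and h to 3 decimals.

start: X=-5827289.8529, Y=543350.3660, Z=2536090.9222 m
→ Helmert⁻¹: X=-5827539.8296, Y=543643.3426, Z=2535838.1872
→ geod (Bowring, a=6378137.000): φ=23.56607400°, λ=174.67037900°, h=3834.1550 m

φ=23.566074°, λ=174.670379°, h=3834.155 m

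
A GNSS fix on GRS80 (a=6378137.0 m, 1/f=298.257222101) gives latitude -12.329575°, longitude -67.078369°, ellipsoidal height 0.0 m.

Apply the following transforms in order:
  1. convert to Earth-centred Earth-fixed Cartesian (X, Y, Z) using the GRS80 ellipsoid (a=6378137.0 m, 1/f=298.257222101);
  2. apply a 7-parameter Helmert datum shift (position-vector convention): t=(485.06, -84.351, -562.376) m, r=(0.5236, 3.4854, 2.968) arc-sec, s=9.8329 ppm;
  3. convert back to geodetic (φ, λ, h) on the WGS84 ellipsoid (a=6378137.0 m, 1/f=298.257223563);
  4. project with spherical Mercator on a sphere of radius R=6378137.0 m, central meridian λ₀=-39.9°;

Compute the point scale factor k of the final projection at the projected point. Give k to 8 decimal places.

start: φ=-12.329575°, λ=-67.078369°, h=0.000 m
→ ECEF (a=6378137.000, f=1/298.257222101): X=2427179.6685, Y=-5739892.6840, Z=-1353042.5949
→ Helmert 7p (PV): X=2427748.3248, Y=-5739995.1144, Z=-1353673.8601
→ geod (Bowring, a=6378137.000): φ=-12.33453975°, λ=-67.07392069°, h=443.3729 m
→ into merc (λ₀=-39.9°): φ=-12.33453975°, λ−λ₀=-27.17392069°
scale k = 1.02362844

1.02362844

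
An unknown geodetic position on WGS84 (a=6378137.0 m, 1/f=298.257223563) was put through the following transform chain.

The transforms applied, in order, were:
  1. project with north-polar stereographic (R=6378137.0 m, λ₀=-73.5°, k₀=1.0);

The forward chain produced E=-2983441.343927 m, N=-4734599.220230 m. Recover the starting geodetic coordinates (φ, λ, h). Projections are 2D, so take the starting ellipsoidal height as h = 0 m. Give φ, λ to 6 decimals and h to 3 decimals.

φ=42.625776°, λ=-105.716505°, h=0.000 m

start: E=-2983441.3439, N=-4734599.2202 m
→ stereo⁻¹: φ=42.62577600°, λ=-105.71650500°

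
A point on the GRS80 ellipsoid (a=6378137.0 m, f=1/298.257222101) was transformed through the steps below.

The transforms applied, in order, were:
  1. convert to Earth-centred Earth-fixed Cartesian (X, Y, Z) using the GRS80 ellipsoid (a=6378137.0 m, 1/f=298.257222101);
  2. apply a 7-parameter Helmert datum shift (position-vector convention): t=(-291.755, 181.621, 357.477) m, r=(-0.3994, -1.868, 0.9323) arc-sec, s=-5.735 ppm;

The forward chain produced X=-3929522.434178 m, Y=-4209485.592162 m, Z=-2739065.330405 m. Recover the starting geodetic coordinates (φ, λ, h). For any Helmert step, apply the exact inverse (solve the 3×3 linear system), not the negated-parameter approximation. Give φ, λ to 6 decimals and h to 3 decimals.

start: X=-3929522.4342, Y=-4209485.5922, Z=-2739065.3304 m
→ Helmert⁻¹: X=-3929297.0498, Y=-4209668.2912, Z=-2739411.0845
→ geod (Bowring, a=6378137.000): φ=-25.59060800°, λ=-133.02705400°, h=2741.4150 m

φ=-25.590608°, λ=-133.027054°, h=2741.415 m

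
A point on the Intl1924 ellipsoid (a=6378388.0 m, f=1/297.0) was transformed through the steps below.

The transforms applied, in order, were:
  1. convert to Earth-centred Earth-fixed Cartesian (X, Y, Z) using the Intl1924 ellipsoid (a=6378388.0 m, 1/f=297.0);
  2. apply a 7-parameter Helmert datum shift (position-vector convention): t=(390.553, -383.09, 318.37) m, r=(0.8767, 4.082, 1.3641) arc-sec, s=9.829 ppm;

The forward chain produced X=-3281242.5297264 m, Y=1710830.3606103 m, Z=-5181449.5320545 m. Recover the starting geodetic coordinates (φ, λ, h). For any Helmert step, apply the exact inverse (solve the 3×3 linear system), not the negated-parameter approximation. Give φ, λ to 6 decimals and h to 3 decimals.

start: X=-3281242.5297, Y=1710830.3606, Z=-5181449.5321 m
→ Helmert⁻¹: X=-3281486.9630, Y=1711196.3084, Z=-5181789.1851
→ geod (Bowring, a=6378388.000): φ=-54.64788400°, λ=152.45932000°, h=3533.2780 m

φ=-54.647884°, λ=152.459320°, h=3533.278 m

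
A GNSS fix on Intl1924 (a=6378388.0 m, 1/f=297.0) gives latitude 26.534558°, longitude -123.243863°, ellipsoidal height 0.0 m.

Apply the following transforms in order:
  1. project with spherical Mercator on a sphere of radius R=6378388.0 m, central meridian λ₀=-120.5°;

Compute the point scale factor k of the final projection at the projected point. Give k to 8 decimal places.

start: φ=26.534558°, λ=-123.243863°, h=0.000 m
→ into merc (λ₀=-120.5°): φ=26.53455800°, λ−λ₀=-2.74386300°
scale k = 1.11773671

1.11773671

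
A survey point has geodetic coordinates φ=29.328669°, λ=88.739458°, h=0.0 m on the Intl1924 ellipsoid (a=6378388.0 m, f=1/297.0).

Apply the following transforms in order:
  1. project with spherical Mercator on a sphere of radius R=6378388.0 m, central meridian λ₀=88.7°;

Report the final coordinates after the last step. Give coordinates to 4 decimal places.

start: φ=29.328669°, λ=88.739458°, h=0.000 m
→ merc (R=6378388.0, λ₀=88.7°): E=4392.6173, N=3417679.6042

E=4392.6173 m, N=3417679.6042 m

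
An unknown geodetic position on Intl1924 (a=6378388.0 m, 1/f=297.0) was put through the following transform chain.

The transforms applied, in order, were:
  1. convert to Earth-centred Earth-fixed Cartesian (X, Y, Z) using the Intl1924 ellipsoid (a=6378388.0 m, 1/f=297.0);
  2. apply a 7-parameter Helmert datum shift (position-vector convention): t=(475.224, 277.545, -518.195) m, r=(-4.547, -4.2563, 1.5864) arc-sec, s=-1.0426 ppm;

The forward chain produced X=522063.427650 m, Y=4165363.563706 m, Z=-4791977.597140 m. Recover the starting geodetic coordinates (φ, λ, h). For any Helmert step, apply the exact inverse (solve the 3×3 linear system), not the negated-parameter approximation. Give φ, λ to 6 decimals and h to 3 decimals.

start: X=522063.4277, Y=4165363.5637, Z=-4791977.5971 m
→ Helmert⁻¹: X=521521.9115, Y=4165191.9737, Z=-4791383.3399
→ geod (Bowring, a=6378388.000): φ=-48.96986700°, λ=82.86316100°, h=3888.0570 m

φ=-48.969867°, λ=82.863161°, h=3888.057 m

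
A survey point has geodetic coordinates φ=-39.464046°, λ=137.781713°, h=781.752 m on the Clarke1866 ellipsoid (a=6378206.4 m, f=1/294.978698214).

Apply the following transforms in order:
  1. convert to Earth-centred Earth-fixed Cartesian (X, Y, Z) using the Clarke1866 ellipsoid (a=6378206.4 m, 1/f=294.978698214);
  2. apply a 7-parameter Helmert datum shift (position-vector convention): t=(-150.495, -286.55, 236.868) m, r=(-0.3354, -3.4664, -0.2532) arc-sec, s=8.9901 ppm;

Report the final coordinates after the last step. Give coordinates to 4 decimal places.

start: φ=-39.464046°, λ=137.781713°, h=781.752 m
→ ECEF (a=6378206.400, f=1/294.978698214): X=-3652202.1696, Y=3313739.3813, Z=-4032522.4485
→ Helmert 7p (PV): X=-3652313.6609, Y=3313480.5482, Z=-4032388.5996

X=-3652313.6609 m, Y=3313480.5482 m, Z=-4032388.5996 m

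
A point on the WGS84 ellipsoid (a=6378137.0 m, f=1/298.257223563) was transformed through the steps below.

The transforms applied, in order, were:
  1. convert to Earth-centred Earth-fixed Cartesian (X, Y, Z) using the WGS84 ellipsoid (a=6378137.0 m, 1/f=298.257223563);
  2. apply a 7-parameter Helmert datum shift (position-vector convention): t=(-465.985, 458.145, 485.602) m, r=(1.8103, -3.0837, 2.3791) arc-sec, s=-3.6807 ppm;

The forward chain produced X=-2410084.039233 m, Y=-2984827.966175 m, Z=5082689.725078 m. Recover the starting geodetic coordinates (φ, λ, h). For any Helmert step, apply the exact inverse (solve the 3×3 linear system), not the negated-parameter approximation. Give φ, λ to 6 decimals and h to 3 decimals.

φ=53.137475°, λ=-128.909446°, h=3185.810 m

start: X=-2410084.0392, Y=-2984827.9662, Z=5082689.7251 m
→ Helmert⁻¹: X=-2409585.3744, Y=-2985224.7014, Z=5082285.0531
→ geod (Bowring, a=6378137.000): φ=53.13747500°, λ=-128.90944600°, h=3185.8100 m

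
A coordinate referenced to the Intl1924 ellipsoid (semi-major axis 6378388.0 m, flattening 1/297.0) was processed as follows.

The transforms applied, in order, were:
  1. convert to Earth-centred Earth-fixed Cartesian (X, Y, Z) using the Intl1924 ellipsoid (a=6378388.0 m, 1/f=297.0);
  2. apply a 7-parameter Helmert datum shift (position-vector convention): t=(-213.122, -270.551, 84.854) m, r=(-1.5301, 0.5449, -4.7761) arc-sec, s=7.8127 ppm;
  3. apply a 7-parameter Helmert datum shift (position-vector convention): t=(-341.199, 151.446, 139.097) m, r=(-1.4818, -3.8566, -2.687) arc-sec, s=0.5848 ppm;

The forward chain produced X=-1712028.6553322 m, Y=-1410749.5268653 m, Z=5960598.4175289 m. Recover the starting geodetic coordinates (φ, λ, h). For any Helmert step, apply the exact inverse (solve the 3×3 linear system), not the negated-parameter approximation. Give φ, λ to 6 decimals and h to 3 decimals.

φ=69.715673°, λ=-140.498609°, h=79.452 m

start: X=-1712028.6553, Y=-1410749.5269, Z=5960598.4175 m
→ Helmert⁻¹: X=-1711556.6298, Y=-1410965.2640, Z=5960477.7001
→ Helmert⁻¹: X=-1711313.2168, Y=-1410767.5321, Z=5960331.2935
→ geod (Bowring, a=6378388.000): φ=69.71567300°, λ=-140.49860900°, h=79.4520 m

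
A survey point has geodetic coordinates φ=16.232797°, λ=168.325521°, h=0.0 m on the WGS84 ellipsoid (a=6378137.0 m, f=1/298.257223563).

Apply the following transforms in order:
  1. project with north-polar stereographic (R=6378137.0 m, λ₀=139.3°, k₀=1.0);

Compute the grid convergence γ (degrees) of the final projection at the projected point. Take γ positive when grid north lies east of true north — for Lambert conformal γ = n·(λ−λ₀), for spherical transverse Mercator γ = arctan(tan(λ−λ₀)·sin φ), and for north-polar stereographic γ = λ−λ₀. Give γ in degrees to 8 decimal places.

29.02552100

start: φ=16.232797°, λ=168.325521°, h=0.000 m
→ into stereo (λ₀=139.3°): φ=16.23279700°, λ−λ₀=29.02552100°
convergence γ = 29.02552100°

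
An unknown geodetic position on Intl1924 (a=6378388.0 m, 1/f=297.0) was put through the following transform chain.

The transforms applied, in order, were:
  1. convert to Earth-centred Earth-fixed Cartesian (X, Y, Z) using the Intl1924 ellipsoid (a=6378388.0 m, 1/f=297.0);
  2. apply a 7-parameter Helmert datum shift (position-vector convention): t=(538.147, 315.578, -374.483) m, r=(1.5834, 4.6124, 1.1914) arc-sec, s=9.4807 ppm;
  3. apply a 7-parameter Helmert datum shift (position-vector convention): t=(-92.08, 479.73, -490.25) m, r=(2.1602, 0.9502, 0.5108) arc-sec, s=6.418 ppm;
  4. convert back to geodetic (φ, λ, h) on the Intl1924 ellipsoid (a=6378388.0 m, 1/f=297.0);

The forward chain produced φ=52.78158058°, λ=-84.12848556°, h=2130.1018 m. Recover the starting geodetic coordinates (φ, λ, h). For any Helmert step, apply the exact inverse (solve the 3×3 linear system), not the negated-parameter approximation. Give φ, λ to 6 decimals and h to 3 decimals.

start: φ=52.781581°, λ=-84.128486°, h=2130.102 m
→ ECEF (a=6378388.000, f=1/297.0): X=395641.5014, Y=-3847249.4258, Z=5057675.2276
→ Helmert⁻¹: X=395698.2116, Y=-3847652.4671, Z=5058175.1336
→ Helmert⁻¹: X=395020.9758, Y=-3847895.0136, Z=5058540.0302
→ geod (Bowring, a=6378388.000): φ=52.78213900°, λ=-84.13860700°, h=3168.8550 m

φ=52.782139°, λ=-84.138607°, h=3168.855 m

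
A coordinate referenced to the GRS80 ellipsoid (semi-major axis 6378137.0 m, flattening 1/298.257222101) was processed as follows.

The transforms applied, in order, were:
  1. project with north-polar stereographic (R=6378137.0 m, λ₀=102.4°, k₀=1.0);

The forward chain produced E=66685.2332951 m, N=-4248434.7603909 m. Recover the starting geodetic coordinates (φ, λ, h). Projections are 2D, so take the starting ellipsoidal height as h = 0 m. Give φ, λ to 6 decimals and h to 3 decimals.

start: E=66685.2333, N=-4248434.7604 m
→ stereo⁻¹: φ=53.15543600°, λ=103.29926500°

φ=53.155436°, λ=103.299265°, h=0.000 m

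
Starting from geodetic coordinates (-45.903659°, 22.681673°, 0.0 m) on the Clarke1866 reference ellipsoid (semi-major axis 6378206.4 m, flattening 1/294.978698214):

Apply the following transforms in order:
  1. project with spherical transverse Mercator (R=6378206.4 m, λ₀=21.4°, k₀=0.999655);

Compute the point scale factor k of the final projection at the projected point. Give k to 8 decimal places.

start: φ=-45.903659°, λ=22.681673°, h=0.000 m
→ into tm (λ₀=21.4°): φ=-45.90365900°, λ−λ₀=1.28167300°
scale k = 0.99977611

0.99977611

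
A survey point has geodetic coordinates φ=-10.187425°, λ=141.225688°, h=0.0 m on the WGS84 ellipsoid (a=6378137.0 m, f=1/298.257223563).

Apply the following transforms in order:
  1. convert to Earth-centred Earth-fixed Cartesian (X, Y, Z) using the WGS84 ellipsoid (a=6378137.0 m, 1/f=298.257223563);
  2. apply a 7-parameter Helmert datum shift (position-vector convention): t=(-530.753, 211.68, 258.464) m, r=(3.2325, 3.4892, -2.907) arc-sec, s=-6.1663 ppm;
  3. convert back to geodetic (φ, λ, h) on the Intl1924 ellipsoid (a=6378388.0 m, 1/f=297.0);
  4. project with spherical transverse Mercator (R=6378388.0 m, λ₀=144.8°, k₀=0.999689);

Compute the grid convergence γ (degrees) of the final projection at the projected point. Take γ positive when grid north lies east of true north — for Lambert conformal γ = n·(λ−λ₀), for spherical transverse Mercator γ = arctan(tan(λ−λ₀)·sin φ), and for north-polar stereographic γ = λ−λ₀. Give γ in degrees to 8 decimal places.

start: φ=-10.187425°, λ=141.225688°, h=0.000 m
→ ECEF (a=6378137.000, f=1/298.257223563): X=-4894633.7239, Y=3931774.7852, Z=-1120658.4539
→ Helmert 7p (PV): X=-4895097.8399, Y=3932048.7654, Z=-1120248.6650
→ geod (Bowring, a=6378388.000): φ=-10.18321249°, λ=141.22639115°, h=204.3930 m
→ into tm (λ₀=144.8°): φ=-10.18321249°, λ−λ₀=-3.57360885°
convergence γ = 0.63259590°

0.63259590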